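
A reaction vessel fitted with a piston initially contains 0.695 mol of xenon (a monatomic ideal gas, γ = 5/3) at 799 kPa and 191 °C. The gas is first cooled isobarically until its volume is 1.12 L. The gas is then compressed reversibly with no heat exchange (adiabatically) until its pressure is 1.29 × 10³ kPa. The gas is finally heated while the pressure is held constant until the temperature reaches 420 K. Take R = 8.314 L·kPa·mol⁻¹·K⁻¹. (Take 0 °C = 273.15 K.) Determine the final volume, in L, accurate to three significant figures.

Convert: T₁ = 464.1 K.
From PV = nRT: V₁ = nRT₁/P₁ = 3.357 L.
Isobaric, so V/T is constant: P₂ = P₁; T₂ = T₁·(V₂/V₁) = 154.9 K.
Reversible adiabatic, γ = 5/3: T₃ = T₂·(P₃/P₂)^((γ−1)/γ) = 187.6 K; V₃ = V₂·(P₂/P₃)^(1/γ) = 0.8402 L.
Isobaric, so V/T is constant: P₄ = P₃; V₄ = V₃·(T₄/T₃) = 1.881 L.

V₄ ≈ 1.88 L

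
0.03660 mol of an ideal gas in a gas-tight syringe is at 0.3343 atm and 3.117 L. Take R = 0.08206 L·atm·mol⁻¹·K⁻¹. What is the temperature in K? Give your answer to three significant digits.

PV = nRT ⇒ T = PV/(nR) = (0.3343 × 3.117) / (0.03660 × 0.08206)

T ≈ 347 K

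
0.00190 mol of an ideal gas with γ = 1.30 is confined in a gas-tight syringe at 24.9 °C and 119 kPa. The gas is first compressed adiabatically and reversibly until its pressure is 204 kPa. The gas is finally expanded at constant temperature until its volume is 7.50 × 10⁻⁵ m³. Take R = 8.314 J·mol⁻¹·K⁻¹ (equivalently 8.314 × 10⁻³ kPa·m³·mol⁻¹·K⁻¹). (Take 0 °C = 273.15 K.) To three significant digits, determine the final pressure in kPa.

P₃ ≈ 71.1 kPa

Convert: T₁ = 298.0 K.
From PV = nRT: V₁ = nRT₁/P₁ = 3.956e-05 m³.
Reversible adiabatic, γ = 1.30: T₂ = T₁·(P₂/P₁)^((γ−1)/γ) = 337.5 K; V₂ = V₁·(P₁/P₂)^(1/γ) = 2.614e-05 m³.
T constant ⇒ Boyle's law P V = const: T₃ = T₂; P₃ = P₂·(V₂/V₃) = 71.09 kPa.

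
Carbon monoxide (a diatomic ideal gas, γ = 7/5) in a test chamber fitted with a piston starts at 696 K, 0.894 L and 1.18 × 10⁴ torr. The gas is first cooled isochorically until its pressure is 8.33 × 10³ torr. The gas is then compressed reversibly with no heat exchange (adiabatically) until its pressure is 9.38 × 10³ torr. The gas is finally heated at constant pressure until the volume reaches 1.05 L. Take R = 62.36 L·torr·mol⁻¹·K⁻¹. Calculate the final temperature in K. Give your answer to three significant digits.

T₄ ≈ 650 K

V constant ⇒ P ∝ T: V₂ = V₁; T₂ = T₁·(P₂/P₁) = 491.3 K.
Adiabatic (γ = 7/5), T V^(γ−1) and P V^γ constant: T₃ = T₂·(P₃/P₂)^((γ−1)/γ) = 508.3 K; V₃ = V₂·(P₂/P₃)^(1/γ) = 0.8213 L.
P constant ⇒ V ∝ T: P₄ = P₃; T₄ = T₃·(V₄/V₃) = 649.8 K.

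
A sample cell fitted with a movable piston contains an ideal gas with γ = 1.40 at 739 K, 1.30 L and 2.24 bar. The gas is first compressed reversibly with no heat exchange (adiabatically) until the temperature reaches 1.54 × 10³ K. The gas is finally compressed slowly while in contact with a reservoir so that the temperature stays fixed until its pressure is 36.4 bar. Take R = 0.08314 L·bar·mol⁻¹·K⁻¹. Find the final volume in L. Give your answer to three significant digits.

V₃ ≈ 0.167 L

Adiabatic (γ = 1.40), T V^(γ−1) and P V^γ constant: P₂ = P₁·(T₂/T₁)^(γ/(γ−1)) = 29.26 bar; V₂ = V₁·(T₁/T₂)^(1/(γ−1)) = 0.2074 L.
Isothermal, so P V is constant: T₃ = T₂; V₃ = V₂·(P₂/P₃) = 0.1667 L.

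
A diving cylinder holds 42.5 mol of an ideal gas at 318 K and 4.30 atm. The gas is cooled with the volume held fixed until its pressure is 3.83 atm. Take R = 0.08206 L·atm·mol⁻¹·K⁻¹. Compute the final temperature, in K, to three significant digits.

From PV = nRT: V₁ = nRT₁/P₁ = 257.9 L.
V constant ⇒ P ∝ T: V₂ = V₁; T₂ = T₁·(P₂/P₁) = 283.2 K.

T₂ ≈ 283 K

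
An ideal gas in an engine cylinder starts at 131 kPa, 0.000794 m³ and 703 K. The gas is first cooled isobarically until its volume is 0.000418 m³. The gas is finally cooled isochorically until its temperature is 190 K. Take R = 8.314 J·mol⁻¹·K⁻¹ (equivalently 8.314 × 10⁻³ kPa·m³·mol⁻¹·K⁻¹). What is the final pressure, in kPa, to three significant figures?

P₃ ≈ 67.3 kPa

Isobaric, so V/T is constant: P₂ = P₁; T₂ = T₁·(V₂/V₁) = 370.1 K.
V constant ⇒ P ∝ T: V₃ = V₂; P₃ = P₂·(T₃/T₂) = 67.25 kPa.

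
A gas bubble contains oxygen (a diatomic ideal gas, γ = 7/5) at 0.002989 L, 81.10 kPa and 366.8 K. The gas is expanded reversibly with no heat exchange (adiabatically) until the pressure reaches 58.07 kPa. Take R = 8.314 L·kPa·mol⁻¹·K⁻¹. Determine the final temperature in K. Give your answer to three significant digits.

Reversible adiabatic, γ = 7/5: T₂ = T₁·(P₂/P₁)^((γ−1)/γ) = 333.4 K; V₂ = V₁·(P₁/P₂)^(1/γ) = 0.003794 L.

T₂ ≈ 333 K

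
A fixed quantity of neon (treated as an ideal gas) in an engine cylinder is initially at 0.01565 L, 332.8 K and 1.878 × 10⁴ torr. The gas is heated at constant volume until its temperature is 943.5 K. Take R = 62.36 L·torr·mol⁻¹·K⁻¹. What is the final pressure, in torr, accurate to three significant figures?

V constant ⇒ P ∝ T: V₂ = V₁; P₂ = P₁·(T₂/T₁) = 5.324e+04 torr.

P₂ ≈ 5.32e+04 torr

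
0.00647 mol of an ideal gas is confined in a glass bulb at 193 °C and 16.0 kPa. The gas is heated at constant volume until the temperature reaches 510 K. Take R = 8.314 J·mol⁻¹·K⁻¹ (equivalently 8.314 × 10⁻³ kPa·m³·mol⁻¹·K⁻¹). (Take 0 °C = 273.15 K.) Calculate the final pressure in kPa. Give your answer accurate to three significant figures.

P₂ ≈ 17.5 kPa

Convert: T₁ = 466.1 K.
From PV = nRT: V₁ = nRT₁/P₁ = 0.001567 m³.
V constant ⇒ P ∝ T: V₂ = V₁; P₂ = P₁·(T₂/T₁) = 17.51 kPa.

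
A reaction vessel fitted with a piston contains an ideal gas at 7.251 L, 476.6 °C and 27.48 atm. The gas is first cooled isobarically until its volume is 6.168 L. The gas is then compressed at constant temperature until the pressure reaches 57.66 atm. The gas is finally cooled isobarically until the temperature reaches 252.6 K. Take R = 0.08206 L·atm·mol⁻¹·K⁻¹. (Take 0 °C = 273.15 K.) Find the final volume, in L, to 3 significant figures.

V₄ ≈ 1.16 L

Convert: T₁ = 749.8 K.
P constant ⇒ V ∝ T: P₂ = P₁; T₂ = T₁·(V₂/V₁) = 637.8 K.
T constant ⇒ Boyle's law P V = const: T₃ = T₂; V₃ = V₂·(P₂/P₃) = 2.940 L.
P constant ⇒ V ∝ T: P₄ = P₃; V₄ = V₃·(T₄/T₃) = 1.164 L.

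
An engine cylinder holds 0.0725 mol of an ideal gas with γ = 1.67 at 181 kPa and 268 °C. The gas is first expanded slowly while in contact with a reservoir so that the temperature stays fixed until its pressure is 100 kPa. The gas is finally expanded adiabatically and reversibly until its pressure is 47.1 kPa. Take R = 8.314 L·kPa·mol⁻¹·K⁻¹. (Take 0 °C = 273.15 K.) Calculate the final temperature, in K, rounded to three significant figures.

Convert: T₁ = 541.1 K.
From PV = nRT: V₁ = nRT₁/P₁ = 1.802 L.
T constant ⇒ Boyle's law P V = const: T₂ = T₁; V₂ = V₁·(P₁/P₂) = 3.262 L.
Adiabatic (γ = 1.67), T V^(γ−1) and P V^γ constant: T₃ = T₂·(P₃/P₂)^((γ−1)/γ) = 400.1 K; V₃ = V₂·(P₂/P₃)^(1/γ) = 5.120 L.

T₃ ≈ 400 K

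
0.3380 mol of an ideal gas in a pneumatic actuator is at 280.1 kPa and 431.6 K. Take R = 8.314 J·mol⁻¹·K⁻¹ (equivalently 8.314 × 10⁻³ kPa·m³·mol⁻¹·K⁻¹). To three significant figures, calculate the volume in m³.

V ≈ 0.00433 m³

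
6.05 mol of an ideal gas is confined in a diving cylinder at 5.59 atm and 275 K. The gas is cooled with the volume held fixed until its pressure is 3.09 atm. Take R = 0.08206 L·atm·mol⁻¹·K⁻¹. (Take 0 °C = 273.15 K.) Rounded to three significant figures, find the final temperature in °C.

T₂ ≈ -121 °C

From PV = nRT: V₁ = nRT₁/P₁ = 24.42 L.
Isochoric, so P/T is constant: V₂ = V₁; T₂ = T₁·(P₂/P₁) = 152.0 K.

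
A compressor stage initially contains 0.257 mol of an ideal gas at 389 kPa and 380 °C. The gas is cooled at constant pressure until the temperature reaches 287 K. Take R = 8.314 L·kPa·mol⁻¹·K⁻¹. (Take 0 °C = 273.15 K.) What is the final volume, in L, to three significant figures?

V₂ ≈ 1.58 L

Convert: T₁ = 653.1 K.
From PV = nRT: V₁ = nRT₁/P₁ = 3.588 L.
Isobaric, so V/T is constant: P₂ = P₁; V₂ = V₁·(T₂/T₁) = 1.576 L.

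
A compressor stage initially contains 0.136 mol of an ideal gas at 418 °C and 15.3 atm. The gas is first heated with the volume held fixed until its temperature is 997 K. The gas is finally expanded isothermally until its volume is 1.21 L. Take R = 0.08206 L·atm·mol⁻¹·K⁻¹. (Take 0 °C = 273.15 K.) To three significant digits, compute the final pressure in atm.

Convert: T₁ = 691.1 K.
From PV = nRT: V₁ = nRT₁/P₁ = 0.5041 L.
Isochoric, so P/T is constant: V₂ = V₁; P₂ = P₁·(T₂/T₁) = 22.07 atm.
Isothermal, so P V is constant: T₃ = T₂; P₃ = P₂·(V₂/V₃) = 9.196 atm.

P₃ ≈ 9.20 atm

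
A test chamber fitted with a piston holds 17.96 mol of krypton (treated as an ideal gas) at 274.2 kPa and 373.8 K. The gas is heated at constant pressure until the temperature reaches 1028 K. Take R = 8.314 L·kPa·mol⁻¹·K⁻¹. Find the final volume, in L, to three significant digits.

From PV = nRT: V₁ = nRT₁/P₁ = 203.6 L.
Isobaric, so V/T is constant: P₂ = P₁; V₂ = V₁·(T₂/T₁) = 559.8 L.

V₂ ≈ 560 L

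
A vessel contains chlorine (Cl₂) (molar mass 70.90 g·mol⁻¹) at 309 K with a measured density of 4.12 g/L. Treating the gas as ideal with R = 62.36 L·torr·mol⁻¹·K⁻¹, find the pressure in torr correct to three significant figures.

P ≈ 1.12e+03 torr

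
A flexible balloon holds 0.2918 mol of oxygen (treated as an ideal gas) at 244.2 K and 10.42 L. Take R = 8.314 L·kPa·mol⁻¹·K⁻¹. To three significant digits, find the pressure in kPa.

PV = nRT ⇒ P = nRT/V = (0.2918 × 8.314 × 244.2) / 10.42

P ≈ 56.9 kPa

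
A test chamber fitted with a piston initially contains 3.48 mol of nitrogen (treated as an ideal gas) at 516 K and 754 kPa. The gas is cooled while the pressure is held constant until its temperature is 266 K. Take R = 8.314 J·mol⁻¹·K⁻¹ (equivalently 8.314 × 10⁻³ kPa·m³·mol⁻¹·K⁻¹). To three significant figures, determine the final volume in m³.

V₂ ≈ 0.0102 m³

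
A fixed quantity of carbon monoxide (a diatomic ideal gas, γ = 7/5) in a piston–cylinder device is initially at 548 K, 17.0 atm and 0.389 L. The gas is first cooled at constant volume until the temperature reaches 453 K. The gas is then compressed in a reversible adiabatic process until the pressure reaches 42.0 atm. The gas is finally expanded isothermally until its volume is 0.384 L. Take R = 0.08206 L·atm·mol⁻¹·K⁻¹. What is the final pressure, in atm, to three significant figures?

P₄ ≈ 19.5 atm

Isochoric, so P/T is constant: V₂ = V₁; P₂ = P₁·(T₂/T₁) = 14.05 atm.
Adiabatic (γ = 7/5), T V^(γ−1) and P V^γ constant: T₃ = T₂·(P₃/P₂)^((γ−1)/γ) = 619.4 K; V₃ = V₂·(P₂/P₃)^(1/γ) = 0.1780 L.
T constant ⇒ Boyle's law P V = const: T₄ = T₃; P₄ = P₃·(V₃/V₄) = 19.46 atm.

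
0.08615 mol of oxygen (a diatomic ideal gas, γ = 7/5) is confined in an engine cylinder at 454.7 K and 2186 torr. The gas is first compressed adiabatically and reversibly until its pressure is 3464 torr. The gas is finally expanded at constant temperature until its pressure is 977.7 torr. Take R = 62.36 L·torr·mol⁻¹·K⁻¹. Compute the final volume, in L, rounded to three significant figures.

V₃ ≈ 2.85 L

From PV = nRT: V₁ = nRT₁/P₁ = 1.117 L.
Adiabatic (γ = 7/5), T V^(γ−1) and P V^γ constant: T₂ = T₁·(P₂/P₁)^((γ−1)/γ) = 518.6 K; V₂ = V₁·(P₁/P₂)^(1/γ) = 0.8043 L.
T constant ⇒ Boyle's law P V = const: T₃ = T₂; V₃ = V₂·(P₂/P₃) = 2.850 L.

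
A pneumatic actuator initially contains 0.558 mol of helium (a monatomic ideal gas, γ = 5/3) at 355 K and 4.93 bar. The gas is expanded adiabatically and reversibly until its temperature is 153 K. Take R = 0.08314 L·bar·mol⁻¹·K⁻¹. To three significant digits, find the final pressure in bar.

P₂ ≈ 0.601 bar

From PV = nRT: V₁ = nRT₁/P₁ = 3.341 L.
Adiabatic (γ = 5/3), T V^(γ−1) and P V^γ constant: P₂ = P₁·(T₂/T₁)^(γ/(γ−1)) = 0.6012 bar; V₂ = V₁·(T₁/T₂)^(1/(γ−1)) = 11.81 L.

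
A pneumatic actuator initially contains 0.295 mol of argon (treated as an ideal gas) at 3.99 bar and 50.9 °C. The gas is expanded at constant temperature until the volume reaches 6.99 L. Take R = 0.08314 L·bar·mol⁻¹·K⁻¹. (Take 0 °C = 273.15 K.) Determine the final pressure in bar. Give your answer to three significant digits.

Convert: T₁ = 324.0 K.
From PV = nRT: V₁ = nRT₁/P₁ = 1.992 L.
T constant ⇒ Boyle's law P V = const: T₂ = T₁; P₂ = P₁·(V₁/V₂) = 1.137 bar.

P₂ ≈ 1.14 bar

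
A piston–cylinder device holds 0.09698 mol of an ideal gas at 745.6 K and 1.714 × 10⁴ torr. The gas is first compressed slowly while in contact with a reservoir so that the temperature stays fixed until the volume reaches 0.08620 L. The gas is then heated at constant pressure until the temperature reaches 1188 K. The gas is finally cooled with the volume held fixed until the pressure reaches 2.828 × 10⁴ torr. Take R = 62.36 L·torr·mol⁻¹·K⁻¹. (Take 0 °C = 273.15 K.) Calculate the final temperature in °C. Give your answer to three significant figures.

T₄ ≈ 369 °C

From PV = nRT: V₁ = nRT₁/P₁ = 0.2631 L.
Isothermal, so P V is constant: T₂ = T₁; P₂ = P₁·(V₁/V₂) = 5.231e+04 torr.
Isobaric, so V/T is constant: P₃ = P₂; V₃ = V₂·(T₃/T₂) = 0.1373 L.
Isochoric, so P/T is constant: V₄ = V₃; T₄ = T₃·(P₄/P₃) = 642.3 K.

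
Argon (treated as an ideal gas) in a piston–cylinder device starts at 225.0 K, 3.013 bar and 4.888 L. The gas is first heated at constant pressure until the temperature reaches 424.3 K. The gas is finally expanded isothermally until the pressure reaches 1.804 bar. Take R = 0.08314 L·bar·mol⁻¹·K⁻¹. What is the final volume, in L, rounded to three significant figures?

V₃ ≈ 15.4 L

P constant ⇒ V ∝ T: P₂ = P₁; V₂ = V₁·(T₂/T₁) = 9.218 L.
T constant ⇒ Boyle's law P V = const: T₃ = T₂; V₃ = V₂·(P₂/P₃) = 15.40 L.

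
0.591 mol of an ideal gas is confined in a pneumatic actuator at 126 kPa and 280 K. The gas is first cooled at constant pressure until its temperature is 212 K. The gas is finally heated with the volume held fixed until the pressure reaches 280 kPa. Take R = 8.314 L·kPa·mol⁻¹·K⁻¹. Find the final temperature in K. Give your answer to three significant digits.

T₃ ≈ 471 K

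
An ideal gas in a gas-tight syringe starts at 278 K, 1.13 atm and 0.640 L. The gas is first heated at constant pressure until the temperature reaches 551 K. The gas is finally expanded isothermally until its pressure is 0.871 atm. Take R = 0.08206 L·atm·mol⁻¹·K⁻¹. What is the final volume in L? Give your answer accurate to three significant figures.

V₃ ≈ 1.65 L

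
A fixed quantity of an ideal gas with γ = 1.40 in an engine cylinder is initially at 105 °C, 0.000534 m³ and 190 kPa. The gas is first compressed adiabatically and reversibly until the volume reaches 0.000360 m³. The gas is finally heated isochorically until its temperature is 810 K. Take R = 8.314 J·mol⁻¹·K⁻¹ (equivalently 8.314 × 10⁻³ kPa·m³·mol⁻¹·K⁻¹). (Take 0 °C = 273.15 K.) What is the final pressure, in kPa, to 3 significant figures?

P₃ ≈ 604 kPa

Convert: T₁ = 378.1 K.
Reversible adiabatic, γ = 1.40: T₂ = T₁·(V₁/V₂)^(γ−1) = 442.8 K; P₂ = P₁·(V₁/V₂)^γ = 330.0 kPa.
V constant ⇒ P ∝ T: V₃ = V₂; P₃ = P₂·(T₃/T₂) = 603.7 kPa.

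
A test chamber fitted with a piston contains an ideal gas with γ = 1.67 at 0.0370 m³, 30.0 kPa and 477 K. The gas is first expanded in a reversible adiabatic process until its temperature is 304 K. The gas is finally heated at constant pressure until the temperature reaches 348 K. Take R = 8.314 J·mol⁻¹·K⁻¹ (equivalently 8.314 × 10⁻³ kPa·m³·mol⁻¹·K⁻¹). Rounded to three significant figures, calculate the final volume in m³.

Adiabatic (γ = 1.67), T V^(γ−1) and P V^γ constant: P₂ = P₁·(T₂/T₁)^(γ/(γ−1)) = 9.760 kPa; V₂ = V₁·(T₁/T₂)^(1/(γ−1)) = 0.07248 m³.
P constant ⇒ V ∝ T: P₃ = P₂; V₃ = V₂·(T₃/T₂) = 0.08297 m³.

V₃ ≈ 0.0830 m³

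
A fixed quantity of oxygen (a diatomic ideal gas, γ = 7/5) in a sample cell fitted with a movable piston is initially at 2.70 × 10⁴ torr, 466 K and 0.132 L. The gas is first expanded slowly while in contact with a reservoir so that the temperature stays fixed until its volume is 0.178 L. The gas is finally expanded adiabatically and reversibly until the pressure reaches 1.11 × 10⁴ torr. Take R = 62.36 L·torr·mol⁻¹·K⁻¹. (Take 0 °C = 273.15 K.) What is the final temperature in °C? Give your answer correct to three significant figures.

T constant ⇒ Boyle's law P V = const: T₂ = T₁; P₂ = P₁·(V₁/V₂) = 2.002e+04 torr.
Reversible adiabatic, γ = 7/5: T₃ = T₂·(P₃/P₂)^((γ−1)/γ) = 393.7 K; V₃ = V₂·(P₂/P₃)^(1/γ) = 0.2713 L.

T₃ ≈ 121 °C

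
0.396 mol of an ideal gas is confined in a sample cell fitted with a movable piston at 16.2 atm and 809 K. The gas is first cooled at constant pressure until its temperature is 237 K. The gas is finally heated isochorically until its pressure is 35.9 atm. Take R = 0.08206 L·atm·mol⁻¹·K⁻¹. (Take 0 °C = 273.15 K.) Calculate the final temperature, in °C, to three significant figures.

T₃ ≈ 252 °C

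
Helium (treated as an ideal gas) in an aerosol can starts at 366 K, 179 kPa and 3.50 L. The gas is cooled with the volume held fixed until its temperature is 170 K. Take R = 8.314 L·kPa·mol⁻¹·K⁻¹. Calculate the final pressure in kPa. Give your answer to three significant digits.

Isochoric, so P/T is constant: V₂ = V₁; P₂ = P₁·(T₂/T₁) = 83.14 kPa.

P₂ ≈ 83.1 kPa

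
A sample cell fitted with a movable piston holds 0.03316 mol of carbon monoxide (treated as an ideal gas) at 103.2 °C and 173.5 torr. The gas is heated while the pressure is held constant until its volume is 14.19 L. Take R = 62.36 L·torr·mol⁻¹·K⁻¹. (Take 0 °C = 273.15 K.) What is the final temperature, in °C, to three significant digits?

Convert: T₁ = 376.3 K.
From PV = nRT: V₁ = nRT₁/P₁ = 4.486 L.
Isobaric, so V/T is constant: P₂ = P₁; T₂ = T₁·(V₂/V₁) = 1191 K.

T₂ ≈ 917 °C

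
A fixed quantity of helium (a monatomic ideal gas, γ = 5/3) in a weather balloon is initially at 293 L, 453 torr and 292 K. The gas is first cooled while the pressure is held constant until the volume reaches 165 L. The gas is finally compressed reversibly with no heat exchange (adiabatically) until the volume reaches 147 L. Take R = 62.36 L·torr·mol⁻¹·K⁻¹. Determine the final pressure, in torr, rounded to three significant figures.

Isobaric, so V/T is constant: P₂ = P₁; T₂ = T₁·(V₂/V₁) = 164.4 K.
Adiabatic (γ = 5/3), T V^(γ−1) and P V^γ constant: T₃ = T₂·(V₂/V₃)^(γ−1) = 177.6 K; P₃ = P₂·(V₂/V₃)^γ = 549.2 torr.

P₃ ≈ 549 torr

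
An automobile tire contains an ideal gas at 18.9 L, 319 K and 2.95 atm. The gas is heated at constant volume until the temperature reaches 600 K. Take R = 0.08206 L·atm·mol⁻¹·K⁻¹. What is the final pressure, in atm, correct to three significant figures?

V constant ⇒ P ∝ T: V₂ = V₁; P₂ = P₁·(T₂/T₁) = 5.549 atm.

P₂ ≈ 5.55 atm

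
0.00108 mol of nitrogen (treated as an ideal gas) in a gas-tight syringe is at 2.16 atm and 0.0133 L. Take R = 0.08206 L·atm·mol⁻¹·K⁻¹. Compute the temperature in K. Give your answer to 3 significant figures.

PV = nRT ⇒ T = PV/(nR) = (2.16 × 0.0133) / (0.00108 × 0.08206)

T ≈ 324 K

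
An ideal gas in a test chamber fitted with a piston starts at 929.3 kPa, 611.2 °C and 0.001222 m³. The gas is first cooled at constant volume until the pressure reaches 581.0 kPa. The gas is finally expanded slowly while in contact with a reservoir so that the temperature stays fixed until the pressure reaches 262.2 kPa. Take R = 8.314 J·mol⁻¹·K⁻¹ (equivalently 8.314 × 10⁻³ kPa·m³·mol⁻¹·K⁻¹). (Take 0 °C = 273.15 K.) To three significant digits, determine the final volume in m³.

Convert: T₁ = 884.4 K.
V constant ⇒ P ∝ T: V₂ = V₁; T₂ = T₁·(P₂/P₁) = 552.9 K.
Isothermal, so P V is constant: T₃ = T₂; V₃ = V₂·(P₂/P₃) = 0.002708 m³.

V₃ ≈ 0.00271 m³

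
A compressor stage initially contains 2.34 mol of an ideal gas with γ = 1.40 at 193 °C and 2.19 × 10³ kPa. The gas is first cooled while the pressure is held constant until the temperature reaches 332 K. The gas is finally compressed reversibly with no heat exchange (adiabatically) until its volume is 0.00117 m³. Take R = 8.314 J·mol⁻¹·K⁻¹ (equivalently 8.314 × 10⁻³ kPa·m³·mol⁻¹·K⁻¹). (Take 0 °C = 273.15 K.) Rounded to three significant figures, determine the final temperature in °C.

T₃ ≈ 207 °C

Convert: T₁ = 466.1 K.
From PV = nRT: V₁ = nRT₁/P₁ = 0.004141 m³.
Isobaric, so V/T is constant: P₂ = P₁; V₂ = V₁·(T₂/T₁) = 0.002949 m³.
Reversible adiabatic, γ = 1.40: T₃ = T₂·(V₂/V₃)^(γ−1) = 480.6 K; P₃ = P₂·(V₂/V₃)^γ = 7991 kPa.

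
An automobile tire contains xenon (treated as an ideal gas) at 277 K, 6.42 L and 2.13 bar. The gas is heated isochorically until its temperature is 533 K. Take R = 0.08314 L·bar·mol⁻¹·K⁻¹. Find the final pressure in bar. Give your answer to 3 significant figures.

V constant ⇒ P ∝ T: V₂ = V₁; P₂ = P₁·(T₂/T₁) = 4.099 bar.

P₂ ≈ 4.10 bar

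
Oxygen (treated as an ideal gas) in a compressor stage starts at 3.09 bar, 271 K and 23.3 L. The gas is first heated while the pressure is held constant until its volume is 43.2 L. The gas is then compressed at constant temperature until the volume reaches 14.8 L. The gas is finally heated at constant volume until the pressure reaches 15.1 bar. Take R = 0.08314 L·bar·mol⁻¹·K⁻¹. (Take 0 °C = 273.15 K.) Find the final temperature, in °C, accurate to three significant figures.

T₄ ≈ 568 °C

P constant ⇒ V ∝ T: P₂ = P₁; T₂ = T₁·(V₂/V₁) = 502.5 K.
Isothermal, so P V is constant: T₃ = T₂; P₃ = P₂·(V₂/V₃) = 9.019 bar.
Isochoric, so P/T is constant: V₄ = V₃; T₄ = T₃·(P₄/P₃) = 841.2 K.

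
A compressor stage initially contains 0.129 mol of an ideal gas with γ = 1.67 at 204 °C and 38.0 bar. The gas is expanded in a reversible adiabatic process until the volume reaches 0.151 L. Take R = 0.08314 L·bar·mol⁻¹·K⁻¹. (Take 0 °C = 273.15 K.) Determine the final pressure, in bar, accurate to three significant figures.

P₂ ≈ 31.4 bar

Convert: T₁ = 477.1 K.
From PV = nRT: V₁ = nRT₁/P₁ = 0.1347 L.
Adiabatic (γ = 1.67), T V^(γ−1) and P V^γ constant: T₂ = T₁·(V₁/V₂)^(γ−1) = 441.9 K; P₂ = P₁·(V₁/V₂)^γ = 31.39 bar.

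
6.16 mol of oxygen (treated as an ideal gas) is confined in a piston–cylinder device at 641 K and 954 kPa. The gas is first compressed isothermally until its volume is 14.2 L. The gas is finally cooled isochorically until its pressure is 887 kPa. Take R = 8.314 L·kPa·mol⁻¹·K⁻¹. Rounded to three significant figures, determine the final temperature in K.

T₃ ≈ 246 K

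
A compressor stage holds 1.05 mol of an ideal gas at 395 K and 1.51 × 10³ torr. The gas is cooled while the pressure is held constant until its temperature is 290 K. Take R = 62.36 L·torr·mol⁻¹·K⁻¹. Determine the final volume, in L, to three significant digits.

From PV = nRT: V₁ = nRT₁/P₁ = 17.13 L.
Isobaric, so V/T is constant: P₂ = P₁; V₂ = V₁·(T₂/T₁) = 12.58 L.

V₂ ≈ 12.6 L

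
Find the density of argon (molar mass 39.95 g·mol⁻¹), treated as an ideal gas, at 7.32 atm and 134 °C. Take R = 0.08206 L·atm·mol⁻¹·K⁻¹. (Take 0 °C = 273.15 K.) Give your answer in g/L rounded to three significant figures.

ρ ≈ 8.75 g/L

ρ = PM/(RT) = (7.32 × 39.95) / (0.08206 × 407.1)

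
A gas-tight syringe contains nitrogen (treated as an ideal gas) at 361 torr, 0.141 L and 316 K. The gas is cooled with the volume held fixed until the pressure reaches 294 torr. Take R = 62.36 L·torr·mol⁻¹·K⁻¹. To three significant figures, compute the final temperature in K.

T₂ ≈ 257 K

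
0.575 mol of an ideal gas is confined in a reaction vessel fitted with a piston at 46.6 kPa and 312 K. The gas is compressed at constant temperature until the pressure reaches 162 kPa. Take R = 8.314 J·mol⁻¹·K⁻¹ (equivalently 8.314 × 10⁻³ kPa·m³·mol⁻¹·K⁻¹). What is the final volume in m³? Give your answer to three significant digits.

V₂ ≈ 0.00921 m³

From PV = nRT: V₁ = nRT₁/P₁ = 0.03201 m³.
Isothermal, so P V is constant: T₂ = T₁; V₂ = V₁·(P₁/P₂) = 0.009207 m³.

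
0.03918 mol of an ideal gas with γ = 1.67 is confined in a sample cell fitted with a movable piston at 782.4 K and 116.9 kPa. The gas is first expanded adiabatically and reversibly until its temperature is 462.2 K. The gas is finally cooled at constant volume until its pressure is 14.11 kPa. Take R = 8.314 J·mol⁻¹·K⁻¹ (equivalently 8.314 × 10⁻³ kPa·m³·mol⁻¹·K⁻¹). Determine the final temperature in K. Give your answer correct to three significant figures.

From PV = nRT: V₁ = nRT₁/P₁ = 0.002180 m³.
Adiabatic (γ = 1.67), T V^(γ−1) and P V^γ constant: P₂ = P₁·(T₂/T₁)^(γ/(γ−1)) = 31.48 kPa; V₂ = V₁·(T₁/T₂)^(1/(γ−1)) = 0.004783 m³.
V constant ⇒ P ∝ T: V₃ = V₂; T₃ = T₂·(P₃/P₂) = 207.2 K.

T₃ ≈ 207 K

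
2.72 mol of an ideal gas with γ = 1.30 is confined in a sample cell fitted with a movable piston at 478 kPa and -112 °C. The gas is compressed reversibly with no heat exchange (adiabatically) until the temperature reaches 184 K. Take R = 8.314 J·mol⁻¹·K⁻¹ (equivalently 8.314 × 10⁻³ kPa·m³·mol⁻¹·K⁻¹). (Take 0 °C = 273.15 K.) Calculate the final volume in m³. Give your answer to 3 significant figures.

Convert: T₁ = 161.1 K.
From PV = nRT: V₁ = nRT₁/P₁ = 0.007624 m³.
Reversible adiabatic, γ = 1.30: P₂ = P₁·(T₂/T₁)^(γ/(γ−1)) = 849.1 kPa; V₂ = V₁·(T₁/T₂)^(1/(γ−1)) = 0.004900 m³.

V₂ ≈ 0.00490 m³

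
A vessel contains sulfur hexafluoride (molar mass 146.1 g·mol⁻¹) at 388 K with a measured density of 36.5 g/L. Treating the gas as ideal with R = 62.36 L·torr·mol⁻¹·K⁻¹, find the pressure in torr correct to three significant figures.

P ≈ 6.04e+03 torr

ρ = PM/(RT) ⇒ P = ρRT/M = (36.5 × 62.36 × 388.0) / 146.1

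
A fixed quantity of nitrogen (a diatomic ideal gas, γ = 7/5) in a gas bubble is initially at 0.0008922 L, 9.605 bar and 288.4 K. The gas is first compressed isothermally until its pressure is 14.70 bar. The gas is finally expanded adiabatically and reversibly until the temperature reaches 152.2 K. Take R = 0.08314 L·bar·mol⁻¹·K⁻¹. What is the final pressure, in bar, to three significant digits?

P₃ ≈ 1.57 bar

Isothermal, so P V is constant: T₂ = T₁; V₂ = V₁·(P₁/P₂) = 0.0005830 L.
Reversible adiabatic, γ = 7/5: P₃ = P₂·(T₃/T₂)^(γ/(γ−1)) = 1.570 bar; V₃ = V₂·(T₂/T₃)^(1/(γ−1)) = 0.002881 L.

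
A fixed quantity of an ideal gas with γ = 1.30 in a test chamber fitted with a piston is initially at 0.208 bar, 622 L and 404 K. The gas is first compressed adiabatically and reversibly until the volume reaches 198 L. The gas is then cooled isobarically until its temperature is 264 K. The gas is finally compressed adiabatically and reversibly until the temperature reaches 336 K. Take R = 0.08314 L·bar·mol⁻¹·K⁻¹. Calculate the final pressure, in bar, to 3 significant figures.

P₄ ≈ 2.62 bar

Adiabatic (γ = 1.30), T V^(γ−1) and P V^γ constant: T₂ = T₁·(V₁/V₂)^(γ−1) = 569.5 K; P₂ = P₁·(V₁/V₂)^γ = 0.9211 bar.
Isobaric, so V/T is constant: P₃ = P₂; V₃ = V₂·(T₃/T₂) = 91.78 L.
Adiabatic (γ = 1.30), T V^(γ−1) and P V^γ constant: P₄ = P₃·(T₄/T₃)^(γ/(γ−1)) = 2.619 bar; V₄ = V₃·(T₃/T₄)^(1/(γ−1)) = 41.08 L.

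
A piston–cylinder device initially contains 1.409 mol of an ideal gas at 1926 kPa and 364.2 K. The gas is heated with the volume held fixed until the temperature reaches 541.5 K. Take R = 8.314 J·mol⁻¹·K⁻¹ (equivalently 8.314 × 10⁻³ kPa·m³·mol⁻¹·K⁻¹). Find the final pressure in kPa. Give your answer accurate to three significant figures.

P₂ ≈ 2.86e+03 kPa

From PV = nRT: V₁ = nRT₁/P₁ = 0.002215 m³.
Isochoric, so P/T is constant: V₂ = V₁; P₂ = P₁·(T₂/T₁) = 2864 kPa.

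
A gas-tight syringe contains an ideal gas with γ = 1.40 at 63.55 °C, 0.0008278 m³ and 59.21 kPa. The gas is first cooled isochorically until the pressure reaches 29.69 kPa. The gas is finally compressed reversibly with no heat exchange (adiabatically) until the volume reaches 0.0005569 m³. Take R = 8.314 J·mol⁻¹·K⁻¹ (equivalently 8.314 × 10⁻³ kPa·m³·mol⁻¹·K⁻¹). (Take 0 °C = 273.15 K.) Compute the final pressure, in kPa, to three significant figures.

Convert: T₁ = 336.7 K.
V constant ⇒ P ∝ T: V₂ = V₁; T₂ = T₁·(P₂/P₁) = 168.8 K.
Reversible adiabatic, γ = 1.40: T₃ = T₂·(V₂/V₃)^(γ−1) = 197.8 K; P₃ = P₂·(V₂/V₃)^γ = 51.72 kPa.

P₃ ≈ 51.7 kPa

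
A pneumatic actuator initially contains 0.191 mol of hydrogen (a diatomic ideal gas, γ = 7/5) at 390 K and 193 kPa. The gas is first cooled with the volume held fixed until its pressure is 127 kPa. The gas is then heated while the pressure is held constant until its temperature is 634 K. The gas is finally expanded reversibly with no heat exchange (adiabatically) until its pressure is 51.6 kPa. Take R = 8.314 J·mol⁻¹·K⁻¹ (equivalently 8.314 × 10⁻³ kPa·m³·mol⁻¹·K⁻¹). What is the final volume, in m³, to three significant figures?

V₄ ≈ 0.0151 m³

From PV = nRT: V₁ = nRT₁/P₁ = 0.003209 m³.
Isochoric, so P/T is constant: V₂ = V₁; T₂ = T₁·(P₂/P₁) = 256.6 K.
P constant ⇒ V ∝ T: P₃ = P₂; V₃ = V₂·(T₃/T₂) = 0.007927 m³.
Reversible adiabatic, γ = 7/5: T₄ = T₃·(P₄/P₃)^((γ−1)/γ) = 490.2 K; V₄ = V₃·(P₃/P₄)^(1/γ) = 0.01508 m³.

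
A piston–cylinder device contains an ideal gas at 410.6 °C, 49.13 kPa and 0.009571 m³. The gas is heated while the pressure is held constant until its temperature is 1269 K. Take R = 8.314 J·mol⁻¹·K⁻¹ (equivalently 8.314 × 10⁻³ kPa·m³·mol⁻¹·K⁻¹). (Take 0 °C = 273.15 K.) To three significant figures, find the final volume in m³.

V₂ ≈ 0.0178 m³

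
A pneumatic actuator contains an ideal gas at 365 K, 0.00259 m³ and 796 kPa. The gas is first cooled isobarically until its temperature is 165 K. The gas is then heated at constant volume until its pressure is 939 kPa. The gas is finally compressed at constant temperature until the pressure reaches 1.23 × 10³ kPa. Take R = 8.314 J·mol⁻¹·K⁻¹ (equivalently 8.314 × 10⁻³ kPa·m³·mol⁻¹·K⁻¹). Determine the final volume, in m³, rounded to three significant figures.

V₄ ≈ 0.000894 m³

P constant ⇒ V ∝ T: P₂ = P₁; V₂ = V₁·(T₂/T₁) = 0.001171 m³.
V constant ⇒ P ∝ T: V₃ = V₂; T₃ = T₂·(P₃/P₂) = 194.6 K.
T constant ⇒ Boyle's law P V = const: T₄ = T₃; V₄ = V₃·(P₃/P₄) = 0.0008938 m³.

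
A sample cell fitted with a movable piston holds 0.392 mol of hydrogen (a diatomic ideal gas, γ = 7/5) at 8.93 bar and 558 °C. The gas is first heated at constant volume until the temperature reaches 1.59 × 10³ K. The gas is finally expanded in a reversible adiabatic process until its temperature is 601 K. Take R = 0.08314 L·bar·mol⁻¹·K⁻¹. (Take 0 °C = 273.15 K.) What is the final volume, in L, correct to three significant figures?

Convert: T₁ = 831.1 K.
From PV = nRT: V₁ = nRT₁/P₁ = 3.033 L.
V constant ⇒ P ∝ T: V₂ = V₁; P₂ = P₁·(T₂/T₁) = 17.08 bar.
Adiabatic (γ = 7/5), T V^(γ−1) and P V^γ constant: P₃ = P₂·(T₃/T₂)^(γ/(γ−1)) = 0.5672 bar; V₃ = V₂·(T₂/T₃)^(1/(γ−1)) = 34.53 L.

V₃ ≈ 34.5 L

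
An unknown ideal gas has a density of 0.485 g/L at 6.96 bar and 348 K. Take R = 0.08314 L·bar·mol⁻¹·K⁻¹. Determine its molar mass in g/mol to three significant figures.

M ≈ 2.02 g/mol

ρ = PM/(RT) ⇒ M = ρRT/P = (0.485 × 0.08314 × 348.0) / 6.96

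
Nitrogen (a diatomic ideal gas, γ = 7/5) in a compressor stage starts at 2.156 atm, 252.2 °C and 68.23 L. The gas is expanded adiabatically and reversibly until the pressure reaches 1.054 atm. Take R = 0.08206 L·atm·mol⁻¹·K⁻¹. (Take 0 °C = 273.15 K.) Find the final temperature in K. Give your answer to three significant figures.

T₂ ≈ 428 K

Convert: T₁ = 525.3 K.
Adiabatic (γ = 7/5), T V^(γ−1) and P V^γ constant: T₂ = T₁·(P₂/P₁)^((γ−1)/γ) = 428.2 K; V₂ = V₁·(P₁/P₂)^(1/γ) = 113.8 L.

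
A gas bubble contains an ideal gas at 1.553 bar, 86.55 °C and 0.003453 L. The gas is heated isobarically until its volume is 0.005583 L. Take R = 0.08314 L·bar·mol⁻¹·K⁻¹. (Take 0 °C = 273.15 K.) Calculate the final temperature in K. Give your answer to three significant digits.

Convert: T₁ = 359.7 K.
Isobaric, so V/T is constant: P₂ = P₁; T₂ = T₁·(V₂/V₁) = 581.6 K.

T₂ ≈ 582 K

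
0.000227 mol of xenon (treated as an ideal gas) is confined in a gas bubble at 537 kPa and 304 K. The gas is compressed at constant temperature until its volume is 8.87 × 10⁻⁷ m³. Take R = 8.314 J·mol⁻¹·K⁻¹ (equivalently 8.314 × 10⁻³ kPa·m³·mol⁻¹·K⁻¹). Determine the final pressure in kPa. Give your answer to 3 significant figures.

From PV = nRT: V₁ = nRT₁/P₁ = 1.068e-06 m³.
T constant ⇒ Boyle's law P V = const: T₂ = T₁; P₂ = P₁·(V₁/V₂) = 646.8 kPa.

P₂ ≈ 647 kPa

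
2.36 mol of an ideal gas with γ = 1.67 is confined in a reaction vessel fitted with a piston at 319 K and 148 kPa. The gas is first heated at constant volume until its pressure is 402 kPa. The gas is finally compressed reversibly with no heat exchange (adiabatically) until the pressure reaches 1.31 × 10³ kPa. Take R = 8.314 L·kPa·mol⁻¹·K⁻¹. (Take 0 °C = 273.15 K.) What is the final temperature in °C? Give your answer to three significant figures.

T₃ ≈ 1.12e+03 °C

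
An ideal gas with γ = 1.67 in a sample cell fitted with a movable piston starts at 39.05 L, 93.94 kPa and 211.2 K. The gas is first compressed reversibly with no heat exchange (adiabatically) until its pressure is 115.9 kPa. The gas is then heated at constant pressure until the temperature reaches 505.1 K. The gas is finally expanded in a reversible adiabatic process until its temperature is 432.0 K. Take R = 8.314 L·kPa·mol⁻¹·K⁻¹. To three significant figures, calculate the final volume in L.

V₄ ≈ 95.6 L

Adiabatic (γ = 1.67), T V^(γ−1) and P V^γ constant: T₂ = T₁·(P₂/P₁)^((γ−1)/γ) = 229.8 K; V₂ = V₁·(P₁/P₂)^(1/γ) = 34.43 L.
P constant ⇒ V ∝ T: P₃ = P₂; V₃ = V₂·(T₃/T₂) = 75.70 L.
Adiabatic (γ = 1.67), T V^(γ−1) and P V^γ constant: P₄ = P₃·(T₄/T₃)^(γ/(γ−1)) = 78.50 kPa; V₄ = V₃·(T₃/T₄)^(1/(γ−1)) = 95.59 L.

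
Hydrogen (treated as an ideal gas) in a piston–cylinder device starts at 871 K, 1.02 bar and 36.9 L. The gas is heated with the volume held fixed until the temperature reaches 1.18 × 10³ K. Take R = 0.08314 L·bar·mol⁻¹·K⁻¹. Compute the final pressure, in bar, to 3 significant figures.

P₂ ≈ 1.38 bar

V constant ⇒ P ∝ T: V₂ = V₁; P₂ = P₁·(T₂/T₁) = 1.382 bar.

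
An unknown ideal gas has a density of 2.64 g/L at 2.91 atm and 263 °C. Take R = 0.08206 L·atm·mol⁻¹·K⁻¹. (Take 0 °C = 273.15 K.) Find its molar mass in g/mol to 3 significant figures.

M ≈ 39.9 g/mol

ρ = PM/(RT) ⇒ M = ρRT/P = (2.64 × 0.08206 × 536.1) / 2.91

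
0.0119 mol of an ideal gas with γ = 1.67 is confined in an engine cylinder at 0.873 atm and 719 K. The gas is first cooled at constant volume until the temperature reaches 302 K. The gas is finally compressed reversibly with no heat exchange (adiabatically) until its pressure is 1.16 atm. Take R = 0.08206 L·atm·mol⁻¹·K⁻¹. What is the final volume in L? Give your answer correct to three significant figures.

V₃ ≈ 0.404 L

From PV = nRT: V₁ = nRT₁/P₁ = 0.8043 L.
Isochoric, so P/T is constant: V₂ = V₁; P₂ = P₁·(T₂/T₁) = 0.3667 atm.
Reversible adiabatic, γ = 1.67: T₃ = T₂·(P₃/P₂)^((γ−1)/γ) = 479.4 K; V₃ = V₂·(P₂/P₃)^(1/γ) = 0.4035 L.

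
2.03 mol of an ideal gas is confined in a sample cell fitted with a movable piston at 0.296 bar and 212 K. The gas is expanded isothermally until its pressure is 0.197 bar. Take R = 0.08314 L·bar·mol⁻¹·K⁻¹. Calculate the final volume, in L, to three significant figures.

V₂ ≈ 182 L

From PV = nRT: V₁ = nRT₁/P₁ = 120.9 L.
T constant ⇒ Boyle's law P V = const: T₂ = T₁; V₂ = V₁·(P₁/P₂) = 181.6 L.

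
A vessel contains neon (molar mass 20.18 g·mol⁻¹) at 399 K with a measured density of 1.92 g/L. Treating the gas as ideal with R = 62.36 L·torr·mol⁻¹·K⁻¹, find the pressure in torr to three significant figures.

ρ = PM/(RT) ⇒ P = ρRT/M = (1.92 × 62.36 × 399.0) / 20.18

P ≈ 2.37e+03 torr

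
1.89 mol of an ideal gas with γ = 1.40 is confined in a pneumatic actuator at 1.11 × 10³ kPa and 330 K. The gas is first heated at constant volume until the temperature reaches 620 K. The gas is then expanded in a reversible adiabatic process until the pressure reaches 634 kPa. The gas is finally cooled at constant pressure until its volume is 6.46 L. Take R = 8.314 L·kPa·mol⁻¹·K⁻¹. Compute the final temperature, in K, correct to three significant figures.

T₄ ≈ 261 K

From PV = nRT: V₁ = nRT₁/P₁ = 4.672 L.
Isochoric, so P/T is constant: V₂ = V₁; P₂ = P₁·(T₂/T₁) = 2085 kPa.
Adiabatic (γ = 1.40), T V^(γ−1) and P V^γ constant: T₃ = T₂·(P₃/P₂)^((γ−1)/γ) = 441.2 K; V₃ = V₂·(P₂/P₃)^(1/γ) = 10.94 L.
P constant ⇒ V ∝ T: P₄ = P₃; T₄ = T₃·(V₄/V₃) = 260.6 K.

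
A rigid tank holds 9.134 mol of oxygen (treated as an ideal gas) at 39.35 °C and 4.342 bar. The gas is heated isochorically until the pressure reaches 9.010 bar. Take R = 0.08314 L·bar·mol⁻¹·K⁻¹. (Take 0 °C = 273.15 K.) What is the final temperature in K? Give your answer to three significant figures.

Convert: T₁ = 312.5 K.
From PV = nRT: V₁ = nRT₁/P₁ = 54.66 L.
V constant ⇒ P ∝ T: V₂ = V₁; T₂ = T₁·(P₂/P₁) = 648.5 K.

T₂ ≈ 648 K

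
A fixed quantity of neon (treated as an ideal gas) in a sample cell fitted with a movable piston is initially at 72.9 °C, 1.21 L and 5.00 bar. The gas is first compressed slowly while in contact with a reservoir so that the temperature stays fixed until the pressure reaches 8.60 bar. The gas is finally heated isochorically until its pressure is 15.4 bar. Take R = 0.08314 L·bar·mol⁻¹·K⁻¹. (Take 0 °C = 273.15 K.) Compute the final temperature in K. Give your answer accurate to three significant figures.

T₃ ≈ 620 K

Convert: T₁ = 346.0 K.
T constant ⇒ Boyle's law P V = const: T₂ = T₁; V₂ = V₁·(P₁/P₂) = 0.7035 L.
Isochoric, so P/T is constant: V₃ = V₂; T₃ = T₂·(P₃/P₂) = 619.7 K.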